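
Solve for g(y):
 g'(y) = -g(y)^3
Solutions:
 g(y) = -sqrt(2)*sqrt(-1/(C1 - y))/2
 g(y) = sqrt(2)*sqrt(-1/(C1 - y))/2


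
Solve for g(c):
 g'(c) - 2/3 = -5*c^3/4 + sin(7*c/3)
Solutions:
 g(c) = C1 - 5*c^4/16 + 2*c/3 - 3*cos(7*c/3)/7


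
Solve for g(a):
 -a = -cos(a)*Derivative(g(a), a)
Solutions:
 g(a) = C1 + Integral(a/cos(a), a)


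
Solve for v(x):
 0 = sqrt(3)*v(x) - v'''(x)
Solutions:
 v(x) = C3*exp(3^(1/6)*x) + (C1*sin(3^(2/3)*x/2) + C2*cos(3^(2/3)*x/2))*exp(-3^(1/6)*x/2)


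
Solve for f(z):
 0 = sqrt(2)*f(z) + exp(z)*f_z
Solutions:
 f(z) = C1*exp(sqrt(2)*exp(-z))


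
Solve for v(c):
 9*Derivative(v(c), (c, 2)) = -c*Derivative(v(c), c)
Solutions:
 v(c) = C1 + C2*erf(sqrt(2)*c/6)


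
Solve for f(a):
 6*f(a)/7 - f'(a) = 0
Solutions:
 f(a) = C1*exp(6*a/7)


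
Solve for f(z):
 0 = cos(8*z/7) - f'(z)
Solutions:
 f(z) = C1 + 7*sin(8*z/7)/8


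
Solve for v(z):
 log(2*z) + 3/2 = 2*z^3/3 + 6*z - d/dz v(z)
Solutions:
 v(z) = C1 + z^4/6 + 3*z^2 - z*log(z) - z*log(2) - z/2


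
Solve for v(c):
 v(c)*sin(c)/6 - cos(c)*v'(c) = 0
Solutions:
 v(c) = C1/cos(c)^(1/6)


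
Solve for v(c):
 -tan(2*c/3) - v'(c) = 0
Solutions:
 v(c) = C1 + 3*log(cos(2*c/3))/2


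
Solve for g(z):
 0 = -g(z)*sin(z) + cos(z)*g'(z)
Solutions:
 g(z) = C1/cos(z)


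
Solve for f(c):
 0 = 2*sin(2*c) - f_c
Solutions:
 f(c) = C1 - cos(2*c)


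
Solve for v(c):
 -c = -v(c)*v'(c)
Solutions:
 v(c) = -sqrt(C1 + c^2)
 v(c) = sqrt(C1 + c^2)


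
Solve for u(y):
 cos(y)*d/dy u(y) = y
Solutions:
 u(y) = C1 + Integral(y/cos(y), y)


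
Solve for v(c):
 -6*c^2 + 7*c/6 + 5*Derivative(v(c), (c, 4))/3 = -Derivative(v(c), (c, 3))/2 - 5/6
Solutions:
 v(c) = C1 + C2*c + C3*c^2 + C4*exp(-3*c/10) + c^5/5 - 247*c^4/72 + 2455*c^3/54


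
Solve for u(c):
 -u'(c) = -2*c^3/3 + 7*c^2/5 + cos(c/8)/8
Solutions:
 u(c) = C1 + c^4/6 - 7*c^3/15 - sin(c/8)


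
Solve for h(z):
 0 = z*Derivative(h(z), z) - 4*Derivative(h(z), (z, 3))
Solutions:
 h(z) = C1 + Integral(C2*airyai(2^(1/3)*z/2) + C3*airybi(2^(1/3)*z/2), z)


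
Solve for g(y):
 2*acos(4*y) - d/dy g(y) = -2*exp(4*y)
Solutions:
 g(y) = C1 + 2*y*acos(4*y) - sqrt(1 - 16*y^2)/2 + exp(4*y)/2


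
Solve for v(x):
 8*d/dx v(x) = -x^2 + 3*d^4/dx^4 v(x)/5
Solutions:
 v(x) = C1 + C4*exp(2*3^(2/3)*5^(1/3)*x/3) - x^3/24 + (C2*sin(3^(1/6)*5^(1/3)*x) + C3*cos(3^(1/6)*5^(1/3)*x))*exp(-3^(2/3)*5^(1/3)*x/3)


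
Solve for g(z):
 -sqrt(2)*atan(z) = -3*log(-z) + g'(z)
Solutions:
 g(z) = C1 + 3*z*log(-z) - 3*z - sqrt(2)*(z*atan(z) - log(z^2 + 1)/2)


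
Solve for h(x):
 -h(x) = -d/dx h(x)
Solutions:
 h(x) = C1*exp(x)


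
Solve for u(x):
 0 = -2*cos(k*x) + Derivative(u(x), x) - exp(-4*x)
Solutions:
 u(x) = C1 - exp(-4*x)/4 + 2*sin(k*x)/k


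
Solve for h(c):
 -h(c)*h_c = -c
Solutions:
 h(c) = -sqrt(C1 + c^2)
 h(c) = sqrt(C1 + c^2)


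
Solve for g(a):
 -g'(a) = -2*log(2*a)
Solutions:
 g(a) = C1 + 2*a*log(a) - 2*a + a*log(4)


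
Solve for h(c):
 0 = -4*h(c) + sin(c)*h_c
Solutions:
 h(c) = C1*(cos(c)^2 - 2*cos(c) + 1)/(cos(c)^2 + 2*cos(c) + 1)


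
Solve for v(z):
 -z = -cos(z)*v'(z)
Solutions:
 v(z) = C1 + Integral(z/cos(z), z)


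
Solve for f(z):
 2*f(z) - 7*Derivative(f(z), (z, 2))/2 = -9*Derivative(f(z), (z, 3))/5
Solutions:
 f(z) = C1*exp(z*(245*5^(2/3)/(108*sqrt(519) + 8921)^(1/3) + 5^(1/3)*(108*sqrt(519) + 8921)^(1/3) + 70)/108)*sin(sqrt(3)*5^(1/3)*z*(-(108*sqrt(519) + 8921)^(1/3) + 245*5^(1/3)/(108*sqrt(519) + 8921)^(1/3))/108) + C2*exp(z*(245*5^(2/3)/(108*sqrt(519) + 8921)^(1/3) + 5^(1/3)*(108*sqrt(519) + 8921)^(1/3) + 70)/108)*cos(sqrt(3)*5^(1/3)*z*(-(108*sqrt(519) + 8921)^(1/3) + 245*5^(1/3)/(108*sqrt(519) + 8921)^(1/3))/108) + C3*exp(z*(-5^(1/3)*(108*sqrt(519) + 8921)^(1/3) - 245*5^(2/3)/(108*sqrt(519) + 8921)^(1/3) + 35)/54)


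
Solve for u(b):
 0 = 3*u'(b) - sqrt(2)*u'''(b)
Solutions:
 u(b) = C1 + C2*exp(-2^(3/4)*sqrt(3)*b/2) + C3*exp(2^(3/4)*sqrt(3)*b/2)


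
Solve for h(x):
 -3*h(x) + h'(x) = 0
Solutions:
 h(x) = C1*exp(3*x)


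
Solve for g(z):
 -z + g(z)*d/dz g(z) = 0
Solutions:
 g(z) = -sqrt(C1 + z^2)
 g(z) = sqrt(C1 + z^2)


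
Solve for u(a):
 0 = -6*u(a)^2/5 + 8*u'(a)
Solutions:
 u(a) = -20/(C1 + 3*a)


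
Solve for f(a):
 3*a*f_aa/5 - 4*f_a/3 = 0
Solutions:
 f(a) = C1 + C2*a^(29/9)


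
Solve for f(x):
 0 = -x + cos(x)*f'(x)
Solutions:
 f(x) = C1 + Integral(x/cos(x), x)


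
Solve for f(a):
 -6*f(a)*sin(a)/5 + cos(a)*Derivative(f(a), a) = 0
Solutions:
 f(a) = C1/cos(a)^(6/5)


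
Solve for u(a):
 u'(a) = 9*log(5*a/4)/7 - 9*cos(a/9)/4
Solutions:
 u(a) = C1 + 9*a*log(a)/7 - 18*a*log(2)/7 - 9*a/7 + 9*a*log(5)/7 - 81*sin(a/9)/4


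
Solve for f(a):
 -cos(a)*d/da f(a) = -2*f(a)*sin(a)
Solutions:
 f(a) = C1/cos(a)^2


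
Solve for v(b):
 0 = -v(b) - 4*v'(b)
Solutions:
 v(b) = C1*exp(-b/4)


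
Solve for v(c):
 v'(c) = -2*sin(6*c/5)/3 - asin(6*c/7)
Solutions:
 v(c) = C1 - c*asin(6*c/7) - sqrt(49 - 36*c^2)/6 + 5*cos(6*c/5)/9


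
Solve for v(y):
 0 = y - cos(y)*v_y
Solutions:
 v(y) = C1 + Integral(y/cos(y), y)


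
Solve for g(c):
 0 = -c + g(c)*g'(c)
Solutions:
 g(c) = -sqrt(C1 + c^2)
 g(c) = sqrt(C1 + c^2)


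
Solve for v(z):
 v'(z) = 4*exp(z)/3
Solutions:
 v(z) = C1 + 4*exp(z)/3


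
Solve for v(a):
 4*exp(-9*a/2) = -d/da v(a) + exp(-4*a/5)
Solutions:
 v(a) = C1 + 8*exp(-9*a/2)/9 - 5*exp(-4*a/5)/4


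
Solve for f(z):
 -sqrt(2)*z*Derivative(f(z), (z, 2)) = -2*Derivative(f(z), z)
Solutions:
 f(z) = C1 + C2*z^(1 + sqrt(2))


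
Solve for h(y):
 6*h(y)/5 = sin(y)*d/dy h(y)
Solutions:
 h(y) = C1*(cos(y) - 1)^(3/5)/(cos(y) + 1)^(3/5)


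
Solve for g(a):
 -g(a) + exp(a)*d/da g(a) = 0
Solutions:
 g(a) = C1*exp(-exp(-a))


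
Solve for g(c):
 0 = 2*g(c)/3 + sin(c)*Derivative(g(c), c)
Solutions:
 g(c) = C1*(cos(c) + 1)^(1/3)/(cos(c) - 1)^(1/3)


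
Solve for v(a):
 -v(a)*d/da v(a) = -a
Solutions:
 v(a) = -sqrt(C1 + a^2)
 v(a) = sqrt(C1 + a^2)


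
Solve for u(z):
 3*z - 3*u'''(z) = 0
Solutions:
 u(z) = C1 + C2*z + C3*z^2 + z^4/24


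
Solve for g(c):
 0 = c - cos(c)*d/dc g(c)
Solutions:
 g(c) = C1 + Integral(c/cos(c), c)


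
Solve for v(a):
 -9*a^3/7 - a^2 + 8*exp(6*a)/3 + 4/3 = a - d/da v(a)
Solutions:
 v(a) = C1 + 9*a^4/28 + a^3/3 + a^2/2 - 4*a/3 - 4*exp(6*a)/9


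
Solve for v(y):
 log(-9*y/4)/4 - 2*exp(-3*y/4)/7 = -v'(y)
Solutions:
 v(y) = C1 - y*log(-y)/4 + y*(-2*log(3) + 1 + 2*log(2))/4 - 8*exp(-3*y/4)/21


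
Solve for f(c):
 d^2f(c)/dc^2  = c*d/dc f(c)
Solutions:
 f(c) = C1 + C2*erfi(sqrt(2)*c/2)


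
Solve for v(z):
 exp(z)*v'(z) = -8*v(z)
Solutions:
 v(z) = C1*exp(8*exp(-z))


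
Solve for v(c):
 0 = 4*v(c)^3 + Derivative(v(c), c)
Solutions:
 v(c) = -sqrt(2)*sqrt(-1/(C1 - 4*c))/2
 v(c) = sqrt(2)*sqrt(-1/(C1 - 4*c))/2


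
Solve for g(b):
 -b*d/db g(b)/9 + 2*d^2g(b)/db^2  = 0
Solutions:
 g(b) = C1 + C2*erfi(b/6)


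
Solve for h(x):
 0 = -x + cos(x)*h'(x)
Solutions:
 h(x) = C1 + Integral(x/cos(x), x)


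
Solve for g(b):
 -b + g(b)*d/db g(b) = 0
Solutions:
 g(b) = -sqrt(C1 + b^2)
 g(b) = sqrt(C1 + b^2)


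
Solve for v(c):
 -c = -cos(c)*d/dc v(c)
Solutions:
 v(c) = C1 + Integral(c/cos(c), c)


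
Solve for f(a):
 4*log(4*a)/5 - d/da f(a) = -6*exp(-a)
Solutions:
 f(a) = C1 + 4*a*log(a)/5 + 4*a*(-1 + 2*log(2))/5 - 6*exp(-a)


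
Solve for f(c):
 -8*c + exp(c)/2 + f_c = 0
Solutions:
 f(c) = C1 + 4*c^2 - exp(c)/2


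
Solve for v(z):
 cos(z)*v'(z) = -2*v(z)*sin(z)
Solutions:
 v(z) = C1*cos(z)^2


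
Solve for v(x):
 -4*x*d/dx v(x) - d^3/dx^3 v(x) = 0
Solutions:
 v(x) = C1 + Integral(C2*airyai(-2^(2/3)*x) + C3*airybi(-2^(2/3)*x), x)


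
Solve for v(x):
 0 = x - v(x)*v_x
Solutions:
 v(x) = -sqrt(C1 + x^2)
 v(x) = sqrt(C1 + x^2)


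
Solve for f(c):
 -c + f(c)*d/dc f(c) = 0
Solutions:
 f(c) = -sqrt(C1 + c^2)
 f(c) = sqrt(C1 + c^2)


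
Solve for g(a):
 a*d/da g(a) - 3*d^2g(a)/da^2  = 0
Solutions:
 g(a) = C1 + C2*erfi(sqrt(6)*a/6)


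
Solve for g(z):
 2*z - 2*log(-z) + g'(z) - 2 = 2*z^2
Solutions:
 g(z) = C1 + 2*z^3/3 - z^2 + 2*z*log(-z)


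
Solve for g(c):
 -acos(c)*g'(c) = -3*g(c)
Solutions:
 g(c) = C1*exp(3*Integral(1/acos(c), c))


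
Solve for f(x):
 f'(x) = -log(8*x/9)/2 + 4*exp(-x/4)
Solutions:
 f(x) = C1 - x*log(x)/2 + x*(-3*log(2)/2 + 1/2 + log(3)) - 16*exp(-x/4)


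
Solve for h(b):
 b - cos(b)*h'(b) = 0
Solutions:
 h(b) = C1 + Integral(b/cos(b), b)


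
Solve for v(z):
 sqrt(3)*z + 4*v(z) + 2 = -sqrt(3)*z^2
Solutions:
 v(z) = -sqrt(3)*z^2/4 - sqrt(3)*z/4 - 1/2


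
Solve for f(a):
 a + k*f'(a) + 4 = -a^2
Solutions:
 f(a) = C1 - a^3/(3*k) - a^2/(2*k) - 4*a/k


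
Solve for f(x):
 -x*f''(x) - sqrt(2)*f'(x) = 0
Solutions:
 f(x) = C1 + C2*x^(1 - sqrt(2))


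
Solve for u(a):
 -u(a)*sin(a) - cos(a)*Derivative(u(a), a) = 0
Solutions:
 u(a) = C1*cos(a)


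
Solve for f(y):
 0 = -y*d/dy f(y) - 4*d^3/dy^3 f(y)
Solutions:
 f(y) = C1 + Integral(C2*airyai(-2^(1/3)*y/2) + C3*airybi(-2^(1/3)*y/2), y)


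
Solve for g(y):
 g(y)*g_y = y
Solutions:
 g(y) = -sqrt(C1 + y^2)
 g(y) = sqrt(C1 + y^2)


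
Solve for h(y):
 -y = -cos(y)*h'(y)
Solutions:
 h(y) = C1 + Integral(y/cos(y), y)


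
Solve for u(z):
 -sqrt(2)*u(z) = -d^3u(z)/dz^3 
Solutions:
 u(z) = C3*exp(2^(1/6)*z) + (C1*sin(2^(1/6)*sqrt(3)*z/2) + C2*cos(2^(1/6)*sqrt(3)*z/2))*exp(-2^(1/6)*z/2)


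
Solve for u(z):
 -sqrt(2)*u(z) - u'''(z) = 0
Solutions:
 u(z) = C3*exp(-2^(1/6)*z) + (C1*sin(2^(1/6)*sqrt(3)*z/2) + C2*cos(2^(1/6)*sqrt(3)*z/2))*exp(2^(1/6)*z/2)


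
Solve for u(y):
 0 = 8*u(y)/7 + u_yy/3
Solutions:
 u(y) = C1*sin(2*sqrt(42)*y/7) + C2*cos(2*sqrt(42)*y/7)


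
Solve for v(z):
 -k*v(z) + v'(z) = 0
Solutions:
 v(z) = C1*exp(k*z)


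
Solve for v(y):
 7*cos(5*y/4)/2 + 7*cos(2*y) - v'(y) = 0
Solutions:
 v(y) = C1 + 14*sin(5*y/4)/5 + 7*sin(2*y)/2


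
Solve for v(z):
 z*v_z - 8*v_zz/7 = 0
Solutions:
 v(z) = C1 + C2*erfi(sqrt(7)*z/4)


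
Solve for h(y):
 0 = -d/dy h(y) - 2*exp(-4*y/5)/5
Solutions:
 h(y) = C1 + exp(-4*y/5)/2


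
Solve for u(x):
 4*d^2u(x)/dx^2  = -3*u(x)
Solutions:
 u(x) = C1*sin(sqrt(3)*x/2) + C2*cos(sqrt(3)*x/2)


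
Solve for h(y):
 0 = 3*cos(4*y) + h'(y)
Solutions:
 h(y) = C1 - 3*sin(4*y)/4


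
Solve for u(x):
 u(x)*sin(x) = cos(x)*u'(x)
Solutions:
 u(x) = C1/cos(x)


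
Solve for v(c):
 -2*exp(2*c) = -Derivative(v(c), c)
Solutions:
 v(c) = C1 + exp(2*c)


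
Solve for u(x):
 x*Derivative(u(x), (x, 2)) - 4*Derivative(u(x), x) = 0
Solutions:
 u(x) = C1 + C2*x^5


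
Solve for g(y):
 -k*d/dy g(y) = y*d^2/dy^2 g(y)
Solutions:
 g(y) = C1 + y^(1 - re(k))*(C2*sin(log(y)*Abs(im(k))) + C3*cos(log(y)*im(k)))


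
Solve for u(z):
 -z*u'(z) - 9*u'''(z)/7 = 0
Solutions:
 u(z) = C1 + Integral(C2*airyai(-21^(1/3)*z/3) + C3*airybi(-21^(1/3)*z/3), z)


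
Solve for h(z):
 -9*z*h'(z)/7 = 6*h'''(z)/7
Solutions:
 h(z) = C1 + Integral(C2*airyai(-2^(2/3)*3^(1/3)*z/2) + C3*airybi(-2^(2/3)*3^(1/3)*z/2), z)


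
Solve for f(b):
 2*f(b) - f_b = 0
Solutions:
 f(b) = C1*exp(2*b)


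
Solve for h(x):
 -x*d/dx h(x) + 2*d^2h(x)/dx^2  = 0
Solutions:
 h(x) = C1 + C2*erfi(x/2)


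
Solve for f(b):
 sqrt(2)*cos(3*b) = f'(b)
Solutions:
 f(b) = C1 + sqrt(2)*sin(3*b)/3


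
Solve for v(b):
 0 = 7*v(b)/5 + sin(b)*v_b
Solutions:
 v(b) = C1*(cos(b) + 1)^(7/10)/(cos(b) - 1)^(7/10)


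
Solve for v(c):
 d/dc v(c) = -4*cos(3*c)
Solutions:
 v(c) = C1 - 4*sin(3*c)/3


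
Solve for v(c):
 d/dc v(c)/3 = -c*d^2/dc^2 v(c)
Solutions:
 v(c) = C1 + C2*c^(2/3)


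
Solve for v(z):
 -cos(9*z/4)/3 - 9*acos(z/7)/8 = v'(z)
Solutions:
 v(z) = C1 - 9*z*acos(z/7)/8 + 9*sqrt(49 - z^2)/8 - 4*sin(9*z/4)/27


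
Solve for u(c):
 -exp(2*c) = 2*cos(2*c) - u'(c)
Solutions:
 u(c) = C1 + exp(2*c)/2 + sin(2*c)


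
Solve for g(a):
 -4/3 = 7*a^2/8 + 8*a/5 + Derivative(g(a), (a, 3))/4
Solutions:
 g(a) = C1 + C2*a + C3*a^2 - 7*a^5/120 - 4*a^4/15 - 8*a^3/9


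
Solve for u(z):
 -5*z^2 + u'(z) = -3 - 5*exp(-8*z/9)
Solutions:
 u(z) = C1 + 5*z^3/3 - 3*z + 45*exp(-8*z/9)/8


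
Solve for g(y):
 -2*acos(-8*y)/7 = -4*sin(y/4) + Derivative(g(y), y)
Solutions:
 g(y) = C1 - 2*y*acos(-8*y)/7 - sqrt(1 - 64*y^2)/28 - 16*cos(y/4)


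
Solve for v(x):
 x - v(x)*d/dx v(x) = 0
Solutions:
 v(x) = -sqrt(C1 + x^2)
 v(x) = sqrt(C1 + x^2)


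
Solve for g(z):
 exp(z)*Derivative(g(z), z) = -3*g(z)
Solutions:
 g(z) = C1*exp(3*exp(-z))


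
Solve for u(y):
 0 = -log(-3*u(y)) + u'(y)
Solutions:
 -Integral(1/(log(-_y) + log(3)), (_y, u(y))) = C1 - y


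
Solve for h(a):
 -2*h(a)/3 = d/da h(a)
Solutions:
 h(a) = C1*exp(-2*a/3)


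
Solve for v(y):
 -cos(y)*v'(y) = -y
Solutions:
 v(y) = C1 + Integral(y/cos(y), y)


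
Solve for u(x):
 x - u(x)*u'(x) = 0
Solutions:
 u(x) = -sqrt(C1 + x^2)
 u(x) = sqrt(C1 + x^2)


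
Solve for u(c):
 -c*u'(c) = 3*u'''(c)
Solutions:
 u(c) = C1 + Integral(C2*airyai(-3^(2/3)*c/3) + C3*airybi(-3^(2/3)*c/3), c)


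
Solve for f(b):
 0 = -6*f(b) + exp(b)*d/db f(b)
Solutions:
 f(b) = C1*exp(-6*exp(-b))


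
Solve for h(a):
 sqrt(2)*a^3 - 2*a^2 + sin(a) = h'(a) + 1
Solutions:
 h(a) = C1 + sqrt(2)*a^4/4 - 2*a^3/3 - a - cos(a)


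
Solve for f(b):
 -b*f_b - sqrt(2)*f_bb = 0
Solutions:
 f(b) = C1 + C2*erf(2^(1/4)*b/2)


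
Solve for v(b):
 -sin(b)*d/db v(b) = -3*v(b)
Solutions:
 v(b) = C1*(cos(b) - 1)^(3/2)/(cos(b) + 1)^(3/2)


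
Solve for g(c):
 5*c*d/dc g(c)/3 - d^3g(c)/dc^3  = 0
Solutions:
 g(c) = C1 + Integral(C2*airyai(3^(2/3)*5^(1/3)*c/3) + C3*airybi(3^(2/3)*5^(1/3)*c/3), c)


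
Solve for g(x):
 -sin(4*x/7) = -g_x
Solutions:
 g(x) = C1 - 7*cos(4*x/7)/4


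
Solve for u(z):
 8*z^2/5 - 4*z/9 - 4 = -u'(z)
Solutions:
 u(z) = C1 - 8*z^3/15 + 2*z^2/9 + 4*z


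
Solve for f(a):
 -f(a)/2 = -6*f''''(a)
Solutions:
 f(a) = C1*exp(-sqrt(2)*3^(3/4)*a/6) + C2*exp(sqrt(2)*3^(3/4)*a/6) + C3*sin(sqrt(2)*3^(3/4)*a/6) + C4*cos(sqrt(2)*3^(3/4)*a/6)


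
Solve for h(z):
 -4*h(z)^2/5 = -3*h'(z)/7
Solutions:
 h(z) = -15/(C1 + 28*z)


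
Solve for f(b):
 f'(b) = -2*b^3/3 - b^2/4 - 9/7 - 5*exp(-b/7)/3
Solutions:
 f(b) = C1 - b^4/6 - b^3/12 - 9*b/7 + 35*exp(-b/7)/3


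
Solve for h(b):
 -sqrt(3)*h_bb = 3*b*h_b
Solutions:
 h(b) = C1 + C2*erf(sqrt(2)*3^(1/4)*b/2)


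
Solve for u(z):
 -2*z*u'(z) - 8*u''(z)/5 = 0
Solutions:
 u(z) = C1 + C2*erf(sqrt(10)*z/4)


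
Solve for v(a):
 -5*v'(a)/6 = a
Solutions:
 v(a) = C1 - 3*a^2/5


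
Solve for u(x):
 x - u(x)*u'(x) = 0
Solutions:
 u(x) = -sqrt(C1 + x^2)
 u(x) = sqrt(C1 + x^2)


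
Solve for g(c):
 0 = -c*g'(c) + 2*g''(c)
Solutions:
 g(c) = C1 + C2*erfi(c/2)


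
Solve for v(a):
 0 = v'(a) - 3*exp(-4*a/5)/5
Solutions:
 v(a) = C1 - 3*exp(-4*a/5)/4


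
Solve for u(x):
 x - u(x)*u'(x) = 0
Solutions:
 u(x) = -sqrt(C1 + x^2)
 u(x) = sqrt(C1 + x^2)


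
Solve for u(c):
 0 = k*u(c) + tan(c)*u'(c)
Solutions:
 u(c) = C1*exp(-k*log(sin(c)))


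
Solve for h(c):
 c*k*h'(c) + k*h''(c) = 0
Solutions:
 h(c) = C1 + C2*erf(sqrt(2)*c/2)


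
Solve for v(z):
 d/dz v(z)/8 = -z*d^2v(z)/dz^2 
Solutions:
 v(z) = C1 + C2*z^(7/8)


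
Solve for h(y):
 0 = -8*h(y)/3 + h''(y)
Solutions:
 h(y) = C1*exp(-2*sqrt(6)*y/3) + C2*exp(2*sqrt(6)*y/3)


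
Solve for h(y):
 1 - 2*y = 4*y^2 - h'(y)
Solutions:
 h(y) = C1 + 4*y^3/3 + y^2 - y


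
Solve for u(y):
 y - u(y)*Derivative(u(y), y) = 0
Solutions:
 u(y) = -sqrt(C1 + y^2)
 u(y) = sqrt(C1 + y^2)


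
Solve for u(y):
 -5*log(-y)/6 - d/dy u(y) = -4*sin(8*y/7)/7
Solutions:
 u(y) = C1 - 5*y*log(-y)/6 + 5*y/6 - cos(8*y/7)/2


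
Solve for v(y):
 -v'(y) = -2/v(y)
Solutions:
 v(y) = -sqrt(C1 + 4*y)
 v(y) = sqrt(C1 + 4*y)


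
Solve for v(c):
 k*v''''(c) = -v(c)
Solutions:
 v(c) = C1*exp(-c*(-1/k)^(1/4)) + C2*exp(c*(-1/k)^(1/4)) + C3*exp(-I*c*(-1/k)^(1/4)) + C4*exp(I*c*(-1/k)^(1/4))


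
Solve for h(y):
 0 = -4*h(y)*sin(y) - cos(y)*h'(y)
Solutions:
 h(y) = C1*cos(y)^4


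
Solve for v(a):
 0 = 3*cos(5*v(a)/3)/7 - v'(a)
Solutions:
 -3*a/7 - 3*log(sin(5*v(a)/3) - 1)/10 + 3*log(sin(5*v(a)/3) + 1)/10 = C1


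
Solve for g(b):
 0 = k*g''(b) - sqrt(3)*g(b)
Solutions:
 g(b) = C1*exp(-3^(1/4)*b*sqrt(1/k)) + C2*exp(3^(1/4)*b*sqrt(1/k))


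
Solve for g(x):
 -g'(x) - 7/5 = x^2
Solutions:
 g(x) = C1 - x^3/3 - 7*x/5


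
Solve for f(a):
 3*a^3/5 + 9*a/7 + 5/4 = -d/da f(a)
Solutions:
 f(a) = C1 - 3*a^4/20 - 9*a^2/14 - 5*a/4


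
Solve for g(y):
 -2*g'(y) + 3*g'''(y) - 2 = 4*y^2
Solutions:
 g(y) = C1 + C2*exp(-sqrt(6)*y/3) + C3*exp(sqrt(6)*y/3) - 2*y^3/3 - 7*y


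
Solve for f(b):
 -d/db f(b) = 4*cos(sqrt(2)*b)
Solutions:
 f(b) = C1 - 2*sqrt(2)*sin(sqrt(2)*b)


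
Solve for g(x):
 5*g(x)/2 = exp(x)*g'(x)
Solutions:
 g(x) = C1*exp(-5*exp(-x)/2)


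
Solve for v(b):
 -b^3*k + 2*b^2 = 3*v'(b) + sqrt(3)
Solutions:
 v(b) = C1 - b^4*k/12 + 2*b^3/9 - sqrt(3)*b/3


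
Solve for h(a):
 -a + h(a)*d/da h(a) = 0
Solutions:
 h(a) = -sqrt(C1 + a^2)
 h(a) = sqrt(C1 + a^2)


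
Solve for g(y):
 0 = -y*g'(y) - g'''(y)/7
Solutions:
 g(y) = C1 + Integral(C2*airyai(-7^(1/3)*y) + C3*airybi(-7^(1/3)*y), y)


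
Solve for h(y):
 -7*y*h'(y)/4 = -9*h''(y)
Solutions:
 h(y) = C1 + C2*erfi(sqrt(14)*y/12)


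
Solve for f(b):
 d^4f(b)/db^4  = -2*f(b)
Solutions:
 f(b) = (C1*sin(2^(3/4)*b/2) + C2*cos(2^(3/4)*b/2))*exp(-2^(3/4)*b/2) + (C3*sin(2^(3/4)*b/2) + C4*cos(2^(3/4)*b/2))*exp(2^(3/4)*b/2)


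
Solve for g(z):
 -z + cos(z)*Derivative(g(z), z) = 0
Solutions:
 g(z) = C1 + Integral(z/cos(z), z)


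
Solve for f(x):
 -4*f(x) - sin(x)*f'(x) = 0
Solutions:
 f(x) = C1*(cos(x)^2 + 2*cos(x) + 1)/(cos(x)^2 - 2*cos(x) + 1)


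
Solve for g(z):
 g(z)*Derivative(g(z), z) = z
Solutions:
 g(z) = -sqrt(C1 + z^2)
 g(z) = sqrt(C1 + z^2)


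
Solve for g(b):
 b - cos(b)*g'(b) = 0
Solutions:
 g(b) = C1 + Integral(b/cos(b), b)


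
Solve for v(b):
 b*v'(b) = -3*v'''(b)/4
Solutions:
 v(b) = C1 + Integral(C2*airyai(-6^(2/3)*b/3) + C3*airybi(-6^(2/3)*b/3), b)


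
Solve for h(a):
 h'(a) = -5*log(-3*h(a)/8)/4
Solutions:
 4*Integral(1/(log(-_y) - 3*log(2) + log(3)), (_y, h(a)))/5 = C1 - a


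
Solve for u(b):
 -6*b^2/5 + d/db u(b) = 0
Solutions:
 u(b) = C1 + 2*b^3/5


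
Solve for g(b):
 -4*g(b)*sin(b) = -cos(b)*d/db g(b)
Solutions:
 g(b) = C1/cos(b)^4


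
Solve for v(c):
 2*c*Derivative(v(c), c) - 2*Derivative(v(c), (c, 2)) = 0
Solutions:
 v(c) = C1 + C2*erfi(sqrt(2)*c/2)


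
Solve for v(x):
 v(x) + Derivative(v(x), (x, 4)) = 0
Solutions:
 v(x) = (C1*sin(sqrt(2)*x/2) + C2*cos(sqrt(2)*x/2))*exp(-sqrt(2)*x/2) + (C3*sin(sqrt(2)*x/2) + C4*cos(sqrt(2)*x/2))*exp(sqrt(2)*x/2)


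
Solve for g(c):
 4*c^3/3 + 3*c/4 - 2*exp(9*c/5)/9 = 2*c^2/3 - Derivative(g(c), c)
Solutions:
 g(c) = C1 - c^4/3 + 2*c^3/9 - 3*c^2/8 + 10*exp(9*c/5)/81


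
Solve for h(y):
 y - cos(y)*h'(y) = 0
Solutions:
 h(y) = C1 + Integral(y/cos(y), y)


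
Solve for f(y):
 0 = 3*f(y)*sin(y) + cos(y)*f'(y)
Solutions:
 f(y) = C1*cos(y)^3


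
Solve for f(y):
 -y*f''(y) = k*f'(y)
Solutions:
 f(y) = C1 + y^(1 - re(k))*(C2*sin(log(y)*Abs(im(k))) + C3*cos(log(y)*im(k)))


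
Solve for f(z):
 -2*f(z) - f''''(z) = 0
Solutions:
 f(z) = (C1*sin(2^(3/4)*z/2) + C2*cos(2^(3/4)*z/2))*exp(-2^(3/4)*z/2) + (C3*sin(2^(3/4)*z/2) + C4*cos(2^(3/4)*z/2))*exp(2^(3/4)*z/2)


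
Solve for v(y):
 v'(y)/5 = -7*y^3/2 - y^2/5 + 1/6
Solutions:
 v(y) = C1 - 35*y^4/8 - y^3/3 + 5*y/6


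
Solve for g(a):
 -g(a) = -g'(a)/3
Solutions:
 g(a) = C1*exp(3*a)


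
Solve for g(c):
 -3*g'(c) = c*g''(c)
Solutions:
 g(c) = C1 + C2/c^2


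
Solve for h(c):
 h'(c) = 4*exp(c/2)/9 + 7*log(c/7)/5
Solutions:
 h(c) = C1 + 7*c*log(c)/5 + 7*c*(-log(7) - 1)/5 + 8*exp(c/2)/9


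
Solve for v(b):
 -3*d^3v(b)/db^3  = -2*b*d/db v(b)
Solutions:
 v(b) = C1 + Integral(C2*airyai(2^(1/3)*3^(2/3)*b/3) + C3*airybi(2^(1/3)*3^(2/3)*b/3), b)


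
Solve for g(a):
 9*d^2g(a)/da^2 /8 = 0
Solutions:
 g(a) = C1 + C2*a


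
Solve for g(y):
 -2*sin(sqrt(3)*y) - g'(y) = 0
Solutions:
 g(y) = C1 + 2*sqrt(3)*cos(sqrt(3)*y)/3


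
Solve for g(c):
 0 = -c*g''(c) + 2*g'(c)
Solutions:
 g(c) = C1 + C2*c^3


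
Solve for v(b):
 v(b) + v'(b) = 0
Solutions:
 v(b) = C1*exp(-b)


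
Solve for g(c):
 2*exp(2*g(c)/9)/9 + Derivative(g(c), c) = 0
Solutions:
 g(c) = 9*log(-sqrt(-1/(C1 - 2*c))) - 9*log(2)/2 + 18*log(3)
 g(c) = 9*log(-1/(C1 - 2*c))/2 - 9*log(2)/2 + 18*log(3)


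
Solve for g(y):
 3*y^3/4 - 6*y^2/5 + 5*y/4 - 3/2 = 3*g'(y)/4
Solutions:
 g(y) = C1 + y^4/4 - 8*y^3/15 + 5*y^2/6 - 2*y


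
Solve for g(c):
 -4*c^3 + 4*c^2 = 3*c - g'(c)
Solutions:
 g(c) = C1 + c^4 - 4*c^3/3 + 3*c^2/2


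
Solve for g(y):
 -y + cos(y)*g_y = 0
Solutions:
 g(y) = C1 + Integral(y/cos(y), y)


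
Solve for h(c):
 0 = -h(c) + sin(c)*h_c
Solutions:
 h(c) = C1*sqrt(cos(c) - 1)/sqrt(cos(c) + 1)


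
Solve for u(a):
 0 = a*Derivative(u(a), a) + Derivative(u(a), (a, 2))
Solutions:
 u(a) = C1 + C2*erf(sqrt(2)*a/2)


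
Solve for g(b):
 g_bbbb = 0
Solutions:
 g(b) = C1 + C2*b + C3*b^2 + C4*b^3


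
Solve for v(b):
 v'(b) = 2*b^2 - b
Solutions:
 v(b) = C1 + 2*b^3/3 - b^2/2


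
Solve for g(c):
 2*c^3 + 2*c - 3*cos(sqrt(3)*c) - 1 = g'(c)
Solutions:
 g(c) = C1 + c^4/2 + c^2 - c - sqrt(3)*sin(sqrt(3)*c)


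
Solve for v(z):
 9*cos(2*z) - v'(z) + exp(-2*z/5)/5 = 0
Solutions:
 v(z) = C1 + 9*sin(2*z)/2 - exp(-2*z/5)/2


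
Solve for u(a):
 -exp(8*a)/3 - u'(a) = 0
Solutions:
 u(a) = C1 - exp(8*a)/24


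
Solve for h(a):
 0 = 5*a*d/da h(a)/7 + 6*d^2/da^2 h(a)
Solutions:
 h(a) = C1 + C2*erf(sqrt(105)*a/42)


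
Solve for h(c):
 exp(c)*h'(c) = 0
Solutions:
 h(c) = C1


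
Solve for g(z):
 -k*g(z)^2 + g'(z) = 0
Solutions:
 g(z) = -1/(C1 + k*z)


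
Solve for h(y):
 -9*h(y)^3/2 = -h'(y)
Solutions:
 h(y) = -sqrt(-1/(C1 + 9*y))
 h(y) = sqrt(-1/(C1 + 9*y))


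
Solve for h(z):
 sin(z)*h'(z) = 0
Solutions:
 h(z) = C1


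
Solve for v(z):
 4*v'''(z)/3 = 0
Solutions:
 v(z) = C1 + C2*z + C3*z^2


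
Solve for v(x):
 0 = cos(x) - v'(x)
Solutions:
 v(x) = C1 + sin(x)


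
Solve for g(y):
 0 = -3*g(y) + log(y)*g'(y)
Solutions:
 g(y) = C1*exp(3*li(y))


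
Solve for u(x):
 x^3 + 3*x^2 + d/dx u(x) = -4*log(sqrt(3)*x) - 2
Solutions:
 u(x) = C1 - x^4/4 - x^3 - 4*x*log(x) - x*log(9) + 2*x


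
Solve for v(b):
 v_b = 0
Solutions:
 v(b) = C1


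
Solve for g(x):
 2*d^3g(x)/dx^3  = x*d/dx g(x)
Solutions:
 g(x) = C1 + Integral(C2*airyai(2^(2/3)*x/2) + C3*airybi(2^(2/3)*x/2), x)


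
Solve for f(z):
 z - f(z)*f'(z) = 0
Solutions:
 f(z) = -sqrt(C1 + z^2)
 f(z) = sqrt(C1 + z^2)


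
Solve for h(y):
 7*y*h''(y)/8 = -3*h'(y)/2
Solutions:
 h(y) = C1 + C2/y^(5/7)


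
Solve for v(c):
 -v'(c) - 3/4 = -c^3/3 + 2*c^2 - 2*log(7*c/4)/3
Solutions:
 v(c) = C1 + c^4/12 - 2*c^3/3 + 2*c*log(c)/3 - 17*c/12 - 2*c*log(2) + 2*c*log(14)/3


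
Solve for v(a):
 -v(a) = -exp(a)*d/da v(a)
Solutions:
 v(a) = C1*exp(-exp(-a))


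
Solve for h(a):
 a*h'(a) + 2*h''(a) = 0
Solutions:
 h(a) = C1 + C2*erf(a/2)


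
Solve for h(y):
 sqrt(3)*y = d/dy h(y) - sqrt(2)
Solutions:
 h(y) = C1 + sqrt(3)*y^2/2 + sqrt(2)*y


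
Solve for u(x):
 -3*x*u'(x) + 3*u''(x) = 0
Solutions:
 u(x) = C1 + C2*erfi(sqrt(2)*x/2)


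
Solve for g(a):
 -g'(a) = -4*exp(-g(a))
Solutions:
 g(a) = log(C1 + 4*a)


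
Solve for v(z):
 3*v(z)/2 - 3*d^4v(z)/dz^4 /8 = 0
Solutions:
 v(z) = C1*exp(-sqrt(2)*z) + C2*exp(sqrt(2)*z) + C3*sin(sqrt(2)*z) + C4*cos(sqrt(2)*z)


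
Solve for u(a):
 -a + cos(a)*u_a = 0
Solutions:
 u(a) = C1 + Integral(a/cos(a), a)


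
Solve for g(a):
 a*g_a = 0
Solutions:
 g(a) = C1


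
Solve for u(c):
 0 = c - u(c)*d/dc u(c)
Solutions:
 u(c) = -sqrt(C1 + c^2)
 u(c) = sqrt(C1 + c^2)


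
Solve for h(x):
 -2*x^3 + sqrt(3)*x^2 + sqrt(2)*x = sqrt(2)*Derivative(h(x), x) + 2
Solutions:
 h(x) = C1 - sqrt(2)*x^4/4 + sqrt(6)*x^3/6 + x^2/2 - sqrt(2)*x


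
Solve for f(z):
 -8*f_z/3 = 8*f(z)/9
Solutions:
 f(z) = C1*exp(-z/3)


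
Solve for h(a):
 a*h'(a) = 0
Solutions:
 h(a) = C1


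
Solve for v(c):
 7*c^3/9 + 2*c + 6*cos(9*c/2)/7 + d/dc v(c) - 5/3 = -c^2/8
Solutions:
 v(c) = C1 - 7*c^4/36 - c^3/24 - c^2 + 5*c/3 - 4*sin(9*c/2)/21


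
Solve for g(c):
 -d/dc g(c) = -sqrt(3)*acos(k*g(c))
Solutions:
 Integral(1/acos(_y*k), (_y, g(c))) = C1 + sqrt(3)*c


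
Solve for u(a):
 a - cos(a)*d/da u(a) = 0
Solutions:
 u(a) = C1 + Integral(a/cos(a), a)


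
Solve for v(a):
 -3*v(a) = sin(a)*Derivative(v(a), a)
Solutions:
 v(a) = C1*(cos(a) + 1)^(3/2)/(cos(a) - 1)^(3/2)


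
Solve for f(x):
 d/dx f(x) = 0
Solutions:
 f(x) = C1


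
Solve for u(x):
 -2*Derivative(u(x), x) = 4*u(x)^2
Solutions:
 u(x) = 1/(C1 + 2*x)


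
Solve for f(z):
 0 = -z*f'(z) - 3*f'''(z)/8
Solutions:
 f(z) = C1 + Integral(C2*airyai(-2*3^(2/3)*z/3) + C3*airybi(-2*3^(2/3)*z/3), z)


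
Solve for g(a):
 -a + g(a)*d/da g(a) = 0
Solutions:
 g(a) = -sqrt(C1 + a^2)
 g(a) = sqrt(C1 + a^2)


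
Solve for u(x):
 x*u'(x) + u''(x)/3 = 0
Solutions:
 u(x) = C1 + C2*erf(sqrt(6)*x/2)


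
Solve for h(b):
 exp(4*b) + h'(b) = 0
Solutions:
 h(b) = C1 - exp(4*b)/4


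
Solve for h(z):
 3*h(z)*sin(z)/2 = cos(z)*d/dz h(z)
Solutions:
 h(z) = C1/cos(z)^(3/2)


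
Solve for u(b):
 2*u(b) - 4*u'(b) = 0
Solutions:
 u(b) = C1*exp(b/2)


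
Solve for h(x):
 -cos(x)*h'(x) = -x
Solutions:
 h(x) = C1 + Integral(x/cos(x), x)


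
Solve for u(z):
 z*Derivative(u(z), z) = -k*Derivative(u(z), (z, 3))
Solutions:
 u(z) = C1 + Integral(C2*airyai(z*(-1/k)^(1/3)) + C3*airybi(z*(-1/k)^(1/3)), z)


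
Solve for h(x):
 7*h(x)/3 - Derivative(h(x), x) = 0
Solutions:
 h(x) = C1*exp(7*x/3)


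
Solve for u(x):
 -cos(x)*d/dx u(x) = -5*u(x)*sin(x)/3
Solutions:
 u(x) = C1/cos(x)^(5/3)


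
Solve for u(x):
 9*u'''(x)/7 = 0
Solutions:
 u(x) = C1 + C2*x + C3*x^2


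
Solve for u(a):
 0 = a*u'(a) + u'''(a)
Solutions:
 u(a) = C1 + Integral(C2*airyai(-a) + C3*airybi(-a), a)


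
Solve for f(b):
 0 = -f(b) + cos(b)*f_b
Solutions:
 f(b) = C1*sqrt(sin(b) + 1)/sqrt(sin(b) - 1)


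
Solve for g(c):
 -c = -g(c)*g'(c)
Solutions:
 g(c) = -sqrt(C1 + c^2)
 g(c) = sqrt(C1 + c^2)


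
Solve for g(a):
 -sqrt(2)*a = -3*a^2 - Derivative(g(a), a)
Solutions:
 g(a) = C1 - a^3 + sqrt(2)*a^2/2


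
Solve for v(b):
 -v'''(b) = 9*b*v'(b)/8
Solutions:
 v(b) = C1 + Integral(C2*airyai(-3^(2/3)*b/2) + C3*airybi(-3^(2/3)*b/2), b)


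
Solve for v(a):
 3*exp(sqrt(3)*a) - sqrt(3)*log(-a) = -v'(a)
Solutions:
 v(a) = C1 + sqrt(3)*a*log(-a) - sqrt(3)*a - sqrt(3)*exp(sqrt(3)*a)


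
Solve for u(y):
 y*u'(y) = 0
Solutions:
 u(y) = C1


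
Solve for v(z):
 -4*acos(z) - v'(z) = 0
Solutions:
 v(z) = C1 - 4*z*acos(z) + 4*sqrt(1 - z^2)


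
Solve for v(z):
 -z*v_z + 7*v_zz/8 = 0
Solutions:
 v(z) = C1 + C2*erfi(2*sqrt(7)*z/7)


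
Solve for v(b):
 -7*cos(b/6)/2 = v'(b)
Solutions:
 v(b) = C1 - 21*sin(b/6)


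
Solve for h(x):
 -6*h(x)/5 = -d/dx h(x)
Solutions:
 h(x) = C1*exp(6*x/5)


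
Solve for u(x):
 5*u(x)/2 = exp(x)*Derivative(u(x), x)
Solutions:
 u(x) = C1*exp(-5*exp(-x)/2)


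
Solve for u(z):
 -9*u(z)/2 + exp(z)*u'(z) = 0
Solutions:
 u(z) = C1*exp(-9*exp(-z)/2)


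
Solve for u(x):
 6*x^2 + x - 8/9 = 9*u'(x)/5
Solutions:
 u(x) = C1 + 10*x^3/9 + 5*x^2/18 - 40*x/81


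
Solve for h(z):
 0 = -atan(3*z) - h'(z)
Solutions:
 h(z) = C1 - z*atan(3*z) + log(9*z^2 + 1)/6


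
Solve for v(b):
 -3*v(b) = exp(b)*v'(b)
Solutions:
 v(b) = C1*exp(3*exp(-b))


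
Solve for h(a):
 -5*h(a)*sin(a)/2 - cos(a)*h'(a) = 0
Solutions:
 h(a) = C1*cos(a)^(5/2)


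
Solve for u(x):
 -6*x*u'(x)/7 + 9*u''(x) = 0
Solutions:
 u(x) = C1 + C2*erfi(sqrt(21)*x/21)


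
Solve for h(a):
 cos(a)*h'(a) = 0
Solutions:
 h(a) = C1


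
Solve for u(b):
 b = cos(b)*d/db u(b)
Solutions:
 u(b) = C1 + Integral(b/cos(b), b)


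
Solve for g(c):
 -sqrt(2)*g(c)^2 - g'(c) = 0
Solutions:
 g(c) = 1/(C1 + sqrt(2)*c)


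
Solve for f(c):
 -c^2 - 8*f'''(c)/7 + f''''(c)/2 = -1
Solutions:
 f(c) = C1 + C2*c + C3*c^2 + C4*exp(16*c/7) - 7*c^5/480 - 49*c^4/1536 + 553*c^3/6144


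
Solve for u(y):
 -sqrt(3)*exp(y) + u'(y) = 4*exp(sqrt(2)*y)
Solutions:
 u(y) = C1 + sqrt(3)*exp(y) + 2*sqrt(2)*exp(sqrt(2)*y)


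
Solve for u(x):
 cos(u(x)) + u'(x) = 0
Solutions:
 u(x) = pi - asin((C1 + exp(2*x))/(C1 - exp(2*x)))
 u(x) = asin((C1 + exp(2*x))/(C1 - exp(2*x)))


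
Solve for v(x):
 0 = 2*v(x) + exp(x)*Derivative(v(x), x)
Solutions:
 v(x) = C1*exp(2*exp(-x))


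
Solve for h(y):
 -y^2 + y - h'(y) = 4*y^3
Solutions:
 h(y) = C1 - y^4 - y^3/3 + y^2/2


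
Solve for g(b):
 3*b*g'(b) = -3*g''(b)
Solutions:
 g(b) = C1 + C2*erf(sqrt(2)*b/2)


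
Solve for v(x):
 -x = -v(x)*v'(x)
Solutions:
 v(x) = -sqrt(C1 + x^2)
 v(x) = sqrt(C1 + x^2)


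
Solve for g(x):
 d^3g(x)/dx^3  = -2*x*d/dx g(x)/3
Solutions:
 g(x) = C1 + Integral(C2*airyai(-2^(1/3)*3^(2/3)*x/3) + C3*airybi(-2^(1/3)*3^(2/3)*x/3), x)


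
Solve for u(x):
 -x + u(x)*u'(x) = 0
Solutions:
 u(x) = -sqrt(C1 + x^2)
 u(x) = sqrt(C1 + x^2)


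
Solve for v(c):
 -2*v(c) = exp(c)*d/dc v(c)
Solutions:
 v(c) = C1*exp(2*exp(-c))


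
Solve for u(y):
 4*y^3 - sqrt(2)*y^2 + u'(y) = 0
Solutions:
 u(y) = C1 - y^4 + sqrt(2)*y^3/3


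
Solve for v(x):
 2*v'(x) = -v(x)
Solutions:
 v(x) = C1*exp(-x/2)


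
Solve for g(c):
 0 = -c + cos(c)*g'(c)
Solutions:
 g(c) = C1 + Integral(c/cos(c), c)


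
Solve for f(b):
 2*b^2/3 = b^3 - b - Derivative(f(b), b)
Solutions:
 f(b) = C1 + b^4/4 - 2*b^3/9 - b^2/2


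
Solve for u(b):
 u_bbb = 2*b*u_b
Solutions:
 u(b) = C1 + Integral(C2*airyai(2^(1/3)*b) + C3*airybi(2^(1/3)*b), b)


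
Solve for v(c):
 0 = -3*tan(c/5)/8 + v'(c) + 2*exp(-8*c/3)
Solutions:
 v(c) = C1 + 15*log(tan(c/5)^2 + 1)/16 + 3*exp(-8*c/3)/4


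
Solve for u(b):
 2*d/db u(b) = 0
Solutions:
 u(b) = C1


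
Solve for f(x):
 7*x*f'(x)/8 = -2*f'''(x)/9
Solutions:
 f(x) = C1 + Integral(C2*airyai(-2^(2/3)*63^(1/3)*x/4) + C3*airybi(-2^(2/3)*63^(1/3)*x/4), x)


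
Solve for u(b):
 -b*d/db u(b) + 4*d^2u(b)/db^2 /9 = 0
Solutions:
 u(b) = C1 + C2*erfi(3*sqrt(2)*b/4)


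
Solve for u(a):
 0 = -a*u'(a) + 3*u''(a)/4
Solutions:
 u(a) = C1 + C2*erfi(sqrt(6)*a/3)


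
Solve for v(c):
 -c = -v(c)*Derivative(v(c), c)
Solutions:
 v(c) = -sqrt(C1 + c^2)
 v(c) = sqrt(C1 + c^2)


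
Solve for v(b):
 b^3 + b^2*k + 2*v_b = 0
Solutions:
 v(b) = C1 - b^4/8 - b^3*k/6


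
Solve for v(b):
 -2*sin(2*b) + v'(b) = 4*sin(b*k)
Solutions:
 v(b) = C1 - cos(2*b) - 4*cos(b*k)/k


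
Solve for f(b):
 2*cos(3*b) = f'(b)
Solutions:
 f(b) = C1 + 2*sin(3*b)/3


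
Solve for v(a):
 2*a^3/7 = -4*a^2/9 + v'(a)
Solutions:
 v(a) = C1 + a^4/14 + 4*a^3/27


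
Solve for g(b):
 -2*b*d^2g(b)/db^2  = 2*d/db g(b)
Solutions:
 g(b) = C1 + C2*log(b)


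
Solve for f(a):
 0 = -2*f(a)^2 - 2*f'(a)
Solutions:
 f(a) = 1/(C1 + a)


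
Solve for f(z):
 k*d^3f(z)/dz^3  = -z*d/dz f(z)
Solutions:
 f(z) = C1 + Integral(C2*airyai(z*(-1/k)^(1/3)) + C3*airybi(z*(-1/k)^(1/3)), z)


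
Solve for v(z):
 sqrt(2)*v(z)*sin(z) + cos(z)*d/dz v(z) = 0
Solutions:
 v(z) = C1*cos(z)^(sqrt(2))


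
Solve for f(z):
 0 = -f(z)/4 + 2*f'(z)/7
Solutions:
 f(z) = C1*exp(7*z/8)


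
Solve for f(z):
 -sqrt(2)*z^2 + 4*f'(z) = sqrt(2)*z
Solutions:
 f(z) = C1 + sqrt(2)*z^3/12 + sqrt(2)*z^2/8


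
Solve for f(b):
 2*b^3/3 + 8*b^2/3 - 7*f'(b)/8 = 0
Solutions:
 f(b) = C1 + 4*b^4/21 + 64*b^3/63


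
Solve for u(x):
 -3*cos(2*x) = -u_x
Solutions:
 u(x) = C1 + 3*sin(2*x)/2


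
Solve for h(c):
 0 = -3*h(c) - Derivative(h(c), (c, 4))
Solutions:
 h(c) = (C1*sin(sqrt(2)*3^(1/4)*c/2) + C2*cos(sqrt(2)*3^(1/4)*c/2))*exp(-sqrt(2)*3^(1/4)*c/2) + (C3*sin(sqrt(2)*3^(1/4)*c/2) + C4*cos(sqrt(2)*3^(1/4)*c/2))*exp(sqrt(2)*3^(1/4)*c/2)


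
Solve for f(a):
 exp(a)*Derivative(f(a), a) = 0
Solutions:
 f(a) = C1


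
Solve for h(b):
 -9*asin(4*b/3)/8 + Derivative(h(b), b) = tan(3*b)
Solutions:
 h(b) = C1 + 9*b*asin(4*b/3)/8 + 9*sqrt(9 - 16*b^2)/32 - log(cos(3*b))/3


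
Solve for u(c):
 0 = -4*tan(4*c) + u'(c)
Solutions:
 u(c) = C1 - log(cos(4*c))


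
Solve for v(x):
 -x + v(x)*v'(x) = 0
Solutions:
 v(x) = -sqrt(C1 + x^2)
 v(x) = sqrt(C1 + x^2)


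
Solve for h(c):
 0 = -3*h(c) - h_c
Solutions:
 h(c) = C1*exp(-3*c)


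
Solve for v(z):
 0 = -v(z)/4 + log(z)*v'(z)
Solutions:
 v(z) = C1*exp(li(z)/4)


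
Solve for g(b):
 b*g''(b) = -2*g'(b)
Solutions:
 g(b) = C1 + C2/b


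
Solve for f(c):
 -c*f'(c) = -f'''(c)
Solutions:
 f(c) = C1 + Integral(C2*airyai(c) + C3*airybi(c), c)


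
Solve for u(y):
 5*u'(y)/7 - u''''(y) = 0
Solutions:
 u(y) = C1 + C4*exp(5^(1/3)*7^(2/3)*y/7) + (C2*sin(sqrt(3)*5^(1/3)*7^(2/3)*y/14) + C3*cos(sqrt(3)*5^(1/3)*7^(2/3)*y/14))*exp(-5^(1/3)*7^(2/3)*y/14)


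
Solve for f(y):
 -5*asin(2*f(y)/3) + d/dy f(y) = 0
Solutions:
 Integral(1/asin(2*_y/3), (_y, f(y))) = C1 + 5*y


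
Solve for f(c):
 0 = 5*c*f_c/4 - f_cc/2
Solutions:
 f(c) = C1 + C2*erfi(sqrt(5)*c/2)


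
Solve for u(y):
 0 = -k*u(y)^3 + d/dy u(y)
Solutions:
 u(y) = -sqrt(2)*sqrt(-1/(C1 + k*y))/2
 u(y) = sqrt(2)*sqrt(-1/(C1 + k*y))/2


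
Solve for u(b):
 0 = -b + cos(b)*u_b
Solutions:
 u(b) = C1 + Integral(b/cos(b), b)


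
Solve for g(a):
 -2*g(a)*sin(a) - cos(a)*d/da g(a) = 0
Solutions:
 g(a) = C1*cos(a)^2


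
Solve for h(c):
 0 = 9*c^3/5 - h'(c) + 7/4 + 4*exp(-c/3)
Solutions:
 h(c) = C1 + 9*c^4/20 + 7*c/4 - 12*exp(-c/3)


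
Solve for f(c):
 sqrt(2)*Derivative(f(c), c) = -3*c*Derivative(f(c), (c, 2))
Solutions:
 f(c) = C1 + C2*c^(1 - sqrt(2)/3)


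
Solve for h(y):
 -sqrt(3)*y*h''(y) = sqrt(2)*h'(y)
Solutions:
 h(y) = C1 + C2*y^(1 - sqrt(6)/3)


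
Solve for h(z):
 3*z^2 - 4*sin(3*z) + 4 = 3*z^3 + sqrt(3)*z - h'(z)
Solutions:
 h(z) = C1 + 3*z^4/4 - z^3 + sqrt(3)*z^2/2 - 4*z - 4*cos(3*z)/3


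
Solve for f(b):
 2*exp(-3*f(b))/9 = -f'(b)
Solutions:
 f(b) = log(C1 - 2*b/3)/3
 f(b) = log((-1 - sqrt(3)*I)*(C1 - 2*b/3)^(1/3)/2)
 f(b) = log((-1 + sqrt(3)*I)*(C1 - 2*b/3)^(1/3)/2)


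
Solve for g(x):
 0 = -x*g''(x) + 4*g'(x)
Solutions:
 g(x) = C1 + C2*x^5


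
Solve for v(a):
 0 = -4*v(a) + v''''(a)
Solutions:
 v(a) = C1*exp(-sqrt(2)*a) + C2*exp(sqrt(2)*a) + C3*sin(sqrt(2)*a) + C4*cos(sqrt(2)*a)


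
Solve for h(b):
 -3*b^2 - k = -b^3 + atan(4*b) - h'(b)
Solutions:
 h(b) = C1 - b^4/4 + b^3 + b*k + b*atan(4*b) - log(16*b^2 + 1)/8


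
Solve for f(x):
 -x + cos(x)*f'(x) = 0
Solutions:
 f(x) = C1 + Integral(x/cos(x), x)


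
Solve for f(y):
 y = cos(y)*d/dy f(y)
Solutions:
 f(y) = C1 + Integral(y/cos(y), y)


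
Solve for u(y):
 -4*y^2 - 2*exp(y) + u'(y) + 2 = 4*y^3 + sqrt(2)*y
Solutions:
 u(y) = C1 + y^4 + 4*y^3/3 + sqrt(2)*y^2/2 - 2*y + 2*exp(y)


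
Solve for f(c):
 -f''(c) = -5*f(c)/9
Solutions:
 f(c) = C1*exp(-sqrt(5)*c/3) + C2*exp(sqrt(5)*c/3)


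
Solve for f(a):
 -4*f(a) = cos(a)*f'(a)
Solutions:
 f(a) = C1*(sin(a)^2 - 2*sin(a) + 1)/(sin(a)^2 + 2*sin(a) + 1)


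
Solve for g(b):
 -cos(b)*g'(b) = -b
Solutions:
 g(b) = C1 + Integral(b/cos(b), b)


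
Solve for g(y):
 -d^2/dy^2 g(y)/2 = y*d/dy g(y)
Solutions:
 g(y) = C1 + C2*erf(y)


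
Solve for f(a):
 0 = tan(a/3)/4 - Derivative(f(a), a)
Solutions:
 f(a) = C1 - 3*log(cos(a/3))/4


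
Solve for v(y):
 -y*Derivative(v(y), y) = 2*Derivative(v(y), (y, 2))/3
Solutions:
 v(y) = C1 + C2*erf(sqrt(3)*y/2)


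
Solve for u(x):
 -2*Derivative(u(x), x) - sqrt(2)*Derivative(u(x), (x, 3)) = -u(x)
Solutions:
 u(x) = C1*exp(-x*(-4*2^(1/6)*3^(2/3)/(9*sqrt(2) + sqrt(6)*sqrt(16*sqrt(2) + 27))^(1/3) + 6^(1/3)*(9*sqrt(2) + sqrt(6)*sqrt(16*sqrt(2) + 27))^(1/3))/12)*sin(x*(6^(1/6)/(9*sqrt(2) + sqrt(6)*sqrt(16*sqrt(2) + 27))^(1/3) + 2^(1/3)*3^(5/6)*(9*sqrt(2) + sqrt(6)*sqrt(16*sqrt(2) + 27))^(1/3)/12)) + C2*exp(-x*(-4*2^(1/6)*3^(2/3)/(9*sqrt(2) + sqrt(6)*sqrt(16*sqrt(2) + 27))^(1/3) + 6^(1/3)*(9*sqrt(2) + sqrt(6)*sqrt(16*sqrt(2) + 27))^(1/3))/12)*cos(x*(6^(1/6)/(9*sqrt(2) + sqrt(6)*sqrt(16*sqrt(2) + 27))^(1/3) + 2^(1/3)*3^(5/6)*(9*sqrt(2) + sqrt(6)*sqrt(16*sqrt(2) + 27))^(1/3)/12)) + C3*exp(x*(-4*2^(1/6)*3^(2/3)/(9*sqrt(2) + sqrt(6)*sqrt(16*sqrt(2) + 27))^(1/3) + 6^(1/3)*(9*sqrt(2) + sqrt(6)*sqrt(16*sqrt(2) + 27))^(1/3))/6)


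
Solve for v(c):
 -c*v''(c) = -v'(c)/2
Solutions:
 v(c) = C1 + C2*c^(3/2)


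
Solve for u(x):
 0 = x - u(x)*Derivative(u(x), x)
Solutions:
 u(x) = -sqrt(C1 + x^2)
 u(x) = sqrt(C1 + x^2)


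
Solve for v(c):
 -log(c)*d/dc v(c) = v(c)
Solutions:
 v(c) = C1*exp(-li(c))


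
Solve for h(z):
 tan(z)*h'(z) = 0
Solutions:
 h(z) = C1


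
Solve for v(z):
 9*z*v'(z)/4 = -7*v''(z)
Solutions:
 v(z) = C1 + C2*erf(3*sqrt(14)*z/28)


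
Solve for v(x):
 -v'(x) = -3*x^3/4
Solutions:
 v(x) = C1 + 3*x^4/16


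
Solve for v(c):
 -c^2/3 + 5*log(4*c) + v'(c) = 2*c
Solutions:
 v(c) = C1 + c^3/9 + c^2 - 5*c*log(c) - c*log(1024) + 5*c


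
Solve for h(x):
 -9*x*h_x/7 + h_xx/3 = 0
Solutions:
 h(x) = C1 + C2*erfi(3*sqrt(42)*x/14)


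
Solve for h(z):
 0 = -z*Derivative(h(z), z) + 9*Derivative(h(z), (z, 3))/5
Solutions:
 h(z) = C1 + Integral(C2*airyai(15^(1/3)*z/3) + C3*airybi(15^(1/3)*z/3), z)


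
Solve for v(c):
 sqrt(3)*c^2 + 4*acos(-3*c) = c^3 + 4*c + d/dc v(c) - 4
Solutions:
 v(c) = C1 - c^4/4 + sqrt(3)*c^3/3 - 2*c^2 + 4*c*acos(-3*c) + 4*c + 4*sqrt(1 - 9*c^2)/3


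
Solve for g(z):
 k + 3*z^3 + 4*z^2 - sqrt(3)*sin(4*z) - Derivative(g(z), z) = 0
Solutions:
 g(z) = C1 + k*z + 3*z^4/4 + 4*z^3/3 + sqrt(3)*cos(4*z)/4


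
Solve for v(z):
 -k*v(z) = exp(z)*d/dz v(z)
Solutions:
 v(z) = C1*exp(k*exp(-z))


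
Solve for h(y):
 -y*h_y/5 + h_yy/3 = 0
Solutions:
 h(y) = C1 + C2*erfi(sqrt(30)*y/10)


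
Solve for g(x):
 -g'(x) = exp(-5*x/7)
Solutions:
 g(x) = C1 + 7*exp(-5*x/7)/5


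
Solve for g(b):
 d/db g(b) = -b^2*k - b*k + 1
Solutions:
 g(b) = C1 - b^3*k/3 - b^2*k/2 + b


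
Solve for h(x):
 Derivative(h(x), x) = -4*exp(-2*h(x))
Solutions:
 h(x) = log(-sqrt(C1 - 8*x))
 h(x) = log(C1 - 8*x)/2


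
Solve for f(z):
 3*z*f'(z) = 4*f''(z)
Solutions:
 f(z) = C1 + C2*erfi(sqrt(6)*z/4)


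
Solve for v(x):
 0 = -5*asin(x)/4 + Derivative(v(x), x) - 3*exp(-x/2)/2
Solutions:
 v(x) = C1 + 5*x*asin(x)/4 + 5*sqrt(1 - x^2)/4 - 3*exp(-x/2)
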